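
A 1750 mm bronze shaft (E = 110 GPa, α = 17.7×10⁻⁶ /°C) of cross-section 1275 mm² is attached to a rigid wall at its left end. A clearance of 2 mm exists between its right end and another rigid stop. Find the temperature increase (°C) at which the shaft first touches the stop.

ΔT ≈ 64.6 °C

Contact occurs when the free expansion equals the gap: αΔT L = 2 mm.
ΔT = 2 / (17.7×10⁻⁶ × 1750) = 64.57 °C.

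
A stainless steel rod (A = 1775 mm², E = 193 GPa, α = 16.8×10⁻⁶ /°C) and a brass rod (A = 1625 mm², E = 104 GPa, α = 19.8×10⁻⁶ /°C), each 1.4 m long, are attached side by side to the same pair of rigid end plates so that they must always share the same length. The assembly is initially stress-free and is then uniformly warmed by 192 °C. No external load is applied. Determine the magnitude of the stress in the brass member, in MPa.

σ ≈ 40.1 MPa (compressive)

The brass has the larger α, so on heating it would change length more than the stainless steel if both were free. The rigid plates force a common final length, so the brass is put into compression and the stainless steel into tension, with equal and opposite forces P (no external load).
Compatibility of the two members (thermal + elastic change equal): (α₁ − α₂)ΔT = P·[1/(A₁E₁) + 1/(A₂E₂)].
|α₁ − α₂|·ΔT = 3×10⁻⁶ × 192 = 0.000576.
1/(A₁E₁) + 1/(A₂E₂) = 1/(1775×193×10³) + 1/(1625×104×10³) = 8.836×10⁻⁹ N⁻¹.
P = 0.000576 / 8.836×10⁻⁹ = 65190 N = 65.19 kN.
σ_{brass} = P/A₂ = 65190/1625 = 40.11 MPa, compressive.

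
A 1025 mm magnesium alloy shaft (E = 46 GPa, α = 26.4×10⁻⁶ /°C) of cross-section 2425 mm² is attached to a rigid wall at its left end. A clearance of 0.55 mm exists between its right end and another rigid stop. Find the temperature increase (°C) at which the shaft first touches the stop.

ΔT ≈ 20.3 °C

Contact occurs when the free expansion equals the gap: αΔT L = 0.55 mm.
So ΔT = g/(αL) = 0.55/(26.4×10⁻⁶ × 1025) = 20.33 °C.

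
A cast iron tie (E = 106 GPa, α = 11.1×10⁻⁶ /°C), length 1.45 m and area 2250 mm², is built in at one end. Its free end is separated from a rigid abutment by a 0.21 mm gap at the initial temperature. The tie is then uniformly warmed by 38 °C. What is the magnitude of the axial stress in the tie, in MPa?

Free thermal elongation = αΔT L = 11.1×10⁻⁶ × 38 × 1450 = 0.6116 mm.
After closing the 0.21 mm clearance, 0.6116 − 0.21 = 0.4016 mm of expansion remains to be suppressed by the wall.
That suppressed elongation corresponds to σ = E·Δ/L = 106×10³ × 0.4016/1450 = 29.36 MPa.

σ ≈ 29.4 MPa (compressive)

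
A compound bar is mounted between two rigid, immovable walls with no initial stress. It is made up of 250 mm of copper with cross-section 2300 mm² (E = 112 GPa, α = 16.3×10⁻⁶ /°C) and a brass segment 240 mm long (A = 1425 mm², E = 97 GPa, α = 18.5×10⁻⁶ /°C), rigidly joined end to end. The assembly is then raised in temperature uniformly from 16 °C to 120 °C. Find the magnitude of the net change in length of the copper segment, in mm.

If the supports were absent, the total length change would be Σ αᵢΔT Lᵢ = 16.3×10⁻⁶×104×250 + 18.5×10⁻⁶×104×240 = 0.8856 mm.
The walls prevent any net length change, so an axial force P (same in every segment) develops. Compatibility: P · Σ Lᵢ/(AᵢEᵢ) = δ_free.
Σ Lᵢ/(AᵢEᵢ) = 250/(2300×112×10³) + 240/(1425×97×10³) = 2.707×10⁻⁶ mm/N.
So P = 0.8856 / 2.707×10⁻⁶ = 327.2 kN, compressive.
For the copper segment, free thermal change = 16.3×10⁻⁶×104×250 = 0.4238 mm and elastic change from P = 327200×250/(2300×112×10³) = 0.3175 mm; these oppose, so the net change is 0.106 mm (segment lengthens).

|ΔL| ≈ 0.106 mm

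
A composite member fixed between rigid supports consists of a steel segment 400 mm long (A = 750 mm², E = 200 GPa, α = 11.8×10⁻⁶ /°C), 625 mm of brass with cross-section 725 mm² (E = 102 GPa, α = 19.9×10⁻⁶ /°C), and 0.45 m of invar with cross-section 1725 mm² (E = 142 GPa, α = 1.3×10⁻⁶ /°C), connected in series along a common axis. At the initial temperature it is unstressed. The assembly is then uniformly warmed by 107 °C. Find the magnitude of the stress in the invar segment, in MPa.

Free thermal expansion of the whole bar: Σ αᵢΔT Lᵢ = 11.8×10⁻⁶×107×400 + 19.9×10⁻⁶×107×625 + 1.3×10⁻⁶×107×450 = 1.898 mm.
Since the ends are fixed, an axial force P builds up, equal in every segment, with P · Σ Lᵢ/(AᵢEᵢ) = δ_free.
The series flexibility is Σ Lᵢ/(AᵢEᵢ) = 400/(750×200×10³) + 625/(725×102×10³) + 450/(1725×142×10³) = 1.296×10⁻⁵ mm/N.
Hence P = δ_free / Σ(L/AE) = 1.898/1.296×10⁻⁵ = 146.5 kN (compressive).
σ_{invar} = P / A = 146500 / 1725 = 84.95 MPa.

σ ≈ 84.9 MPa (compressive)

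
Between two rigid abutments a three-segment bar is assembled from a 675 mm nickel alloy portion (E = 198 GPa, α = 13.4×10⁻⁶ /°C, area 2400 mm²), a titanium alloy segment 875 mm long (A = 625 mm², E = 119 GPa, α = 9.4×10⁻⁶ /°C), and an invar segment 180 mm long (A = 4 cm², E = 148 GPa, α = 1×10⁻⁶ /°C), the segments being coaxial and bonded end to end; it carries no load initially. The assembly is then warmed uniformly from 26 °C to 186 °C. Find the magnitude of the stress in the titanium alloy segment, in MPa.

σ ≈ 275 MPa (compressive)

Free thermal expansion of the whole bar: Σ αᵢΔT Lᵢ = 13.4×10⁻⁶×160×675 + 9.4×10⁻⁶×160×875 + 1×10⁻⁶×160×180 = 2.792 mm.
Since the ends are fixed, an axial force P builds up, equal in every segment, with P · Σ Lᵢ/(AᵢEᵢ) = δ_free.
The series flexibility is Σ Lᵢ/(AᵢEᵢ) = 675/(2400×198×10³) + 875/(625×119×10³) + 180/(400×148×10³) = 1.623×10⁻⁵ mm/N.
So P = 2.792 / 1.623×10⁻⁵ = 172.1 kN, compressive.
σ_{titanium alloy} = P / A = 172100 / 625 = 275.3 MPa.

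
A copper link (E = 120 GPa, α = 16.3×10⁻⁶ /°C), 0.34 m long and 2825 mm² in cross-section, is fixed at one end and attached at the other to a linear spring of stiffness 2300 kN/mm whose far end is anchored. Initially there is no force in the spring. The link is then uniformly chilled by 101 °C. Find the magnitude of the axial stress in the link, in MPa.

σ ≈ 138 MPa (tensile)

The unrestrained thermal change is αΔT L = 16.3×10⁻⁶ × 101 × 340 = 0.5597 mm.
With a force P in the spring, the elastic change of the link is PL/(AE) and that of the spring is P/k; compatibility requires their sum to equal δ_free.
So P = δ_free / [L/(AE) + 1/k] = 0.5597 / [ 340/(2825×120×10³) + 1/(2300×10³) ].
P = 0.5597 / 1.438×10⁻⁶ = 389300 N.
σ = P/A = 389300/2825 = 137.8 MPa.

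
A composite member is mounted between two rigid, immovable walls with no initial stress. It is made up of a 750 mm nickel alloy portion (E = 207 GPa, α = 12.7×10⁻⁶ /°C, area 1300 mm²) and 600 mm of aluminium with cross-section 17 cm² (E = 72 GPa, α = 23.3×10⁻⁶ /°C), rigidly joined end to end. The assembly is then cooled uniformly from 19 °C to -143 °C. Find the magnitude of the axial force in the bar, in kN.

If the supports were absent, the total length change would be Σ αᵢΔT Lᵢ = 12.7×10⁻⁶×162×750 + 23.3×10⁻⁶×162×600 = 3.808 mm.
Since the ends are fixed, an axial force P builds up, equal in every segment, with P · Σ Lᵢ/(AᵢEᵢ) = δ_free.
The series flexibility is Σ Lᵢ/(AᵢEᵢ) = 750/(1300×207×10³) + 600/(1700×72×10³) = 7.689×10⁻⁶ mm/N.
Hence P = δ_free / Σ(L/AE) = 3.808/7.689×10⁻⁶ = 495.2 kN (tensile).

P ≈ 495 kN (tensile)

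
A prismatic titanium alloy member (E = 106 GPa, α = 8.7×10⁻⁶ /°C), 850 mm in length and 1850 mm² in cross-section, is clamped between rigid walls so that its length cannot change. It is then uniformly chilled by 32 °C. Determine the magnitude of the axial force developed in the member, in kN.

P ≈ 54.6 kN (tensile)

With zero net strain, σ = E·αΔT = 106 GPa × 8.7×10⁻⁶ × 32 = 29.51 MPa.
P = AEαΔT = 1850 × 106×10³ × 8.7×10⁻⁶ × 32 = 54.59 kN (tensile).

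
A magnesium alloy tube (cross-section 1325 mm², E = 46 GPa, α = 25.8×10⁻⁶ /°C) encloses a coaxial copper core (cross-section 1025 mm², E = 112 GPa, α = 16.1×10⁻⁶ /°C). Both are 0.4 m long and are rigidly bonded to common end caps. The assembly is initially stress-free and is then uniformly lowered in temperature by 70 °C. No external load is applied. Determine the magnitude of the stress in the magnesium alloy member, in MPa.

The magnesium alloy has the larger α, so on cooling it would change length more than the copper if both were free. The rigid plates force a common final length, so the magnesium alloy is put into tension and the copper into compression, with equal and opposite forces P (no external load).
Compatibility of the two members (thermal + elastic change equal): (α₁ − α₂)ΔT = P·[1/(A₁E₁) + 1/(A₂E₂)].
|α₁ − α₂|·ΔT = 9.7×10⁻⁶ × 70 = 0.000679.
1/(A₁E₁) + 1/(A₂E₂) = 1/(1325×46×10³) + 1/(1025×112×10³) = 2.512×10⁻⁸ N⁻¹.
So P = 0.000679 / 2.512×10⁻⁸ = 27.03 kN.
σ_{magnesium alloy} = P/A₁ = 27030/1325 = 20.4 MPa, tensile.

σ ≈ 20.4 MPa (tensile)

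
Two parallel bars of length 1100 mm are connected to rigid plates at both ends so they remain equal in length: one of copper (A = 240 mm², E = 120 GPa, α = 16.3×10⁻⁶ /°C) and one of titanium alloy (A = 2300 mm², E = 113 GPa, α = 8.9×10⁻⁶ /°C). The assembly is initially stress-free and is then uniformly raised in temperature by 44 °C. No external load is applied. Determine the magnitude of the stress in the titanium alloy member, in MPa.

Equilibrium of a rigid end plate with no external load gives equal and opposite internal forces ±P in the two members. Since α_{copper} > α_{titanium alloy}, heating drives the copper into compression and the titanium alloy into tension.
Equating the net (thermal + elastic) strains gives |α₁ − α₂|·ΔT = P·[1/(A₁E₁) + 1/(A₂E₂)].
|α₁ − α₂|·ΔT = 7.4×10⁻⁶ × 44 = 0.0003256.
1/(A₁E₁) + 1/(A₂E₂) = 1/(240×120×10³) + 1/(2300×113×10³) = 3.857×10⁻⁸ N⁻¹.
P = 0.0003256 / 3.857×10⁻⁸ = 8442 N = 8.442 kN.
σ_{titanium alloy} = P/A₂ = 8442/2300 = 3.67 MPa, tensile.

σ ≈ 3.67 MPa (tensile)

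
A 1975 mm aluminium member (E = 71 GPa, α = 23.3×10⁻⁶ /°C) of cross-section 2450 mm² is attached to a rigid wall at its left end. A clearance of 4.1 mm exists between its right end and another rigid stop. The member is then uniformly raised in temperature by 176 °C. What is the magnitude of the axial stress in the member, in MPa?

If the wall were absent the member would grow by αΔT L = 23.3×10⁻⁶ × 176 × 1975 = 8.099 mm.
This exceeds the 4.1 mm gap, so the wall pushes back. The portion of expansion that must be recovered elastically is δ_free − gap = 8.099 − 4.1 = 3.999 mm.
So σ = E(δ_free − g)/L = 71×10³ × 3.999/1975 = 143.8 MPa.

σ ≈ 144 MPa (compressive)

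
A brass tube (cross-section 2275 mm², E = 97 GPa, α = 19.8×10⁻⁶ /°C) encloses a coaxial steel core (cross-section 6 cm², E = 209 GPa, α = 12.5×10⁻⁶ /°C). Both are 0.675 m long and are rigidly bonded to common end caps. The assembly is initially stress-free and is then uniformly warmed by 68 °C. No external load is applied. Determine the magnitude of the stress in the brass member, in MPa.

σ ≈ 17.4 MPa (compressive)

Both members must finish at the same length. With the larger α, the brass tends to over-expand; the plates restrain it, putting the brass in compression and the steel in tension. With no external load the two internal forces are equal and opposite, magnitude P.
Compatibility of the two members (thermal + elastic change equal): (α₁ − α₂)ΔT = P·[1/(A₁E₁) + 1/(A₂E₂)].
|α₁ − α₂|·ΔT = 7.3×10⁻⁶ × 68 = 0.0004964.
1/(A₁E₁) + 1/(A₂E₂) = 1/(2275×97×10³) + 1/(600×209×10³) = 1.251×10⁻⁸ N⁻¹.
P = 0.0004964 / 1.251×10⁻⁸ = 39690 N = 39.69 kN.
σ_{brass} = P/A₁ = 39690/2275 = 17.45 MPa, compressive.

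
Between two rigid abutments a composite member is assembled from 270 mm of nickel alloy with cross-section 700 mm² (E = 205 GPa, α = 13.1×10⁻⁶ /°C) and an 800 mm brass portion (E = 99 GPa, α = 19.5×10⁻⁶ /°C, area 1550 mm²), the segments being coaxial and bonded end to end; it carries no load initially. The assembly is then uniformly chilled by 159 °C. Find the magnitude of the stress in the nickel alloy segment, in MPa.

σ ≈ 613 MPa (tensile)

Free thermal contraction of the whole bar: Σ αᵢΔT Lᵢ = 13.1×10⁻⁶×159×270 + 19.5×10⁻⁶×159×800 = 3.043 mm.
Since the ends are fixed, an axial force P builds up, equal in every segment, with P · Σ Lᵢ/(AᵢEᵢ) = δ_free.
The series flexibility is Σ Lᵢ/(AᵢEᵢ) = 270/(700×205×10³) + 800/(1550×99×10³) = 7.095×10⁻⁶ mm/N.
Hence P = δ_free / Σ(L/AE) = 3.043/7.095×10⁻⁶ = 428.9 kN (tensile).
σ_{nickel alloy} = P / A = 428900 / 700 = 612.7 MPa.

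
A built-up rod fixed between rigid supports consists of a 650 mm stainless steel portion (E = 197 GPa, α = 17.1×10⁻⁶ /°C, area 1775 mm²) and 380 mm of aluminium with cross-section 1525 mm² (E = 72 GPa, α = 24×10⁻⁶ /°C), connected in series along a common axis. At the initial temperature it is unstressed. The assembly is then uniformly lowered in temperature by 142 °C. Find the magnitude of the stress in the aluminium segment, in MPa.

With the walls removed the bar would change length by δ_free = Σ αᵢΔT Lᵢ = 17.1×10⁻⁶×142×650 + 24×10⁻⁶×142×380 = 2.873 mm.
The walls prevent any net length change, so an axial force P (same in every segment) develops. Compatibility: P · Σ Lᵢ/(AᵢEᵢ) = δ_free.
The series flexibility is Σ Lᵢ/(AᵢEᵢ) = 650/(1775×197×10³) + 380/(1525×72×10³) = 5.32×10⁻⁶ mm/N.
P = 2.873 / 5.32×10⁻⁶ = 540100 N = 540.1 kN, tensile.
σ_{aluminium} = P / A = 540100 / 1525 = 354.2 MPa.

σ ≈ 354 MPa (tensile)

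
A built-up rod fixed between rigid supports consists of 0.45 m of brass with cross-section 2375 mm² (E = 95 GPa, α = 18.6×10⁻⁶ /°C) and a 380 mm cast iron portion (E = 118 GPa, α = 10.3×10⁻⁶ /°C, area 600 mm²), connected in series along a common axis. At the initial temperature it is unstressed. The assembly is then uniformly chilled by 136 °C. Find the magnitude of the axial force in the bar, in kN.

P ≈ 227 kN (tensile)

Free thermal contraction of the whole bar: Σ αᵢΔT Lᵢ = 18.6×10⁻⁶×136×450 + 10.3×10⁻⁶×136×380 = 1.671 mm.
The rigid supports impose zero overall length change; the single axial force P common to all segments must satisfy P Σ Lᵢ/(AᵢEᵢ) = δ_free.
Σ Lᵢ/(AᵢEᵢ) = 450/(2375×95×10³) + 380/(600×118×10³) = 7.362×10⁻⁶ mm/N.
P = 1.671 / 7.362×10⁻⁶ = 226900 N = 226.9 kN, tensile.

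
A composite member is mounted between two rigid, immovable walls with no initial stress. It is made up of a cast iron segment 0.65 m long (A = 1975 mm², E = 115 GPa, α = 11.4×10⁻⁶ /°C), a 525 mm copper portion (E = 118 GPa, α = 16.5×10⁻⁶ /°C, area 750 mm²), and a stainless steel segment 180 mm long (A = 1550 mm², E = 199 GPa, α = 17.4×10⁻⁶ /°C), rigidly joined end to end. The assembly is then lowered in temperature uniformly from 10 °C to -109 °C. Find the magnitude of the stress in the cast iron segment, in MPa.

σ ≈ 123 MPa (tensile)

With the walls removed the bar would change length by δ_free = Σ αᵢΔT Lᵢ = 11.4×10⁻⁶×119×650 + 16.5×10⁻⁶×119×525 + 17.4×10⁻⁶×119×180 = 2.285 mm.
Since the ends are fixed, an axial force P builds up, equal in every segment, with P · Σ Lᵢ/(AᵢEᵢ) = δ_free.
The series flexibility is Σ Lᵢ/(AᵢEᵢ) = 650/(1975×115×10³) + 525/(750×118×10³) + 180/(1550×199×10³) = 9.378×10⁻⁶ mm/N.
Hence P = δ_free / Σ(L/AE) = 2.285/9.378×10⁻⁶ = 243.7 kN (tensile).
σ_{cast iron} = P / A = 243700 / 1975 = 123.4 MPa.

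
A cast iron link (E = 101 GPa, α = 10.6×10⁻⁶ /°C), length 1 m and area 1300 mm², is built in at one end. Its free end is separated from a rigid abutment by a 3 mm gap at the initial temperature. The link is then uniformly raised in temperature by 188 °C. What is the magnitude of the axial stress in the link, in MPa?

σ ≈ 0 MPa

Unrestrained expansion: δ_free = αΔT L = 10.6×10⁻⁶ × 188 × 1000 = 1.993 mm.
Since δ_free = 1.99 mm is less than the 3 mm gap, the link never touches the wall. No axial force develops.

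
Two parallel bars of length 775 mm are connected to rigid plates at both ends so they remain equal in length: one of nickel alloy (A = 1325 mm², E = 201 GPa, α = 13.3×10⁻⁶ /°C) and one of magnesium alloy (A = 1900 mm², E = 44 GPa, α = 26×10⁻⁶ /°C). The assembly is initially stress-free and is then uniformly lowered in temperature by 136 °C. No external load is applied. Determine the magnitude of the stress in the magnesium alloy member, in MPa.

The magnesium alloy has the larger α, so on cooling it would change length more than the nickel alloy if both were free. The rigid plates force a common final length, so the magnesium alloy is put into tension and the nickel alloy into compression, with equal and opposite forces P (no external load).
Equating the net (thermal + elastic) strains gives |α₁ − α₂|·ΔT = P·[1/(A₁E₁) + 1/(A₂E₂)].
|α₁ − α₂|·ΔT = 12.7×10⁻⁶ × 136 = 0.001727.
1/(A₁E₁) + 1/(A₂E₂) = 1/(1325×201×10³) + 1/(1900×44×10³) = 1.572×10⁻⁸ N⁻¹.
P = 0.001727 / 1.572×10⁻⁸ = 109900 N = 109.9 kN.
σ_{magnesium alloy} = P/A₂ = 109900/1900 = 57.84 MPa, tensile.

σ ≈ 57.8 MPa (tensile)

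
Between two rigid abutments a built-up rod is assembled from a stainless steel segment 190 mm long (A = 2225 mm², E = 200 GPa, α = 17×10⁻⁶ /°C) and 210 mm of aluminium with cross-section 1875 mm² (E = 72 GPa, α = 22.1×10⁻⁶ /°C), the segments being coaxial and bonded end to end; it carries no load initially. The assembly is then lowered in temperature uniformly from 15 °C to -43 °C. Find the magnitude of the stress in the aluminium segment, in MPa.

With the walls removed the bar would change length by δ_free = Σ αᵢΔT Lᵢ = 17×10⁻⁶×58×190 + 22.1×10⁻⁶×58×210 = 0.4565 mm.
The walls prevent any net length change, so an axial force P (same in every segment) develops. Compatibility: P · Σ Lᵢ/(AᵢEᵢ) = δ_free.
Σ Lᵢ/(AᵢEᵢ) = 190/(2225×200×10³) + 210/(1875×72×10³) = 1.983×10⁻⁶ mm/N.
So P = 0.4565 / 1.983×10⁻⁶ = 230.3 kN, tensile.
σ_{aluminium} = P / A = 230300 / 1875 = 122.8 MPa.

σ ≈ 123 MPa (tensile)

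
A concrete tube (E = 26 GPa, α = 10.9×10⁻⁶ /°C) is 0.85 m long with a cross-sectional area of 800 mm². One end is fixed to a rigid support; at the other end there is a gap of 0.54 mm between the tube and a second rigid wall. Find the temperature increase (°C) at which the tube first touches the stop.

The gap closes when αΔT L = 0.54 mm, since the tube is still unstressed at that instant.
So ΔT = g/(αL) = 0.54/(10.9×10⁻⁶ × 850) = 58.28 °C.

ΔT ≈ 58.3 °C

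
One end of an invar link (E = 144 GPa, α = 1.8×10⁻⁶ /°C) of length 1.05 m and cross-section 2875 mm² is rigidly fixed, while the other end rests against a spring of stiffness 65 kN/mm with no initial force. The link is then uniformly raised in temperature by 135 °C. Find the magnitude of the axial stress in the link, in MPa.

σ ≈ 4.95 MPa (compressive)

If the spring were absent the link would lengthen by αΔT L = 1.8×10⁻⁶ × 135 × 1050 = 0.2551 mm.
With a force P in the spring, the elastic change of the link is PL/(AE) and that of the spring is P/k; compatibility requires their sum to equal δ_free.
P [ L/(AE) + 1/k ] = δ_free → P [ 1050/(2875×144×10³) + 1/(65×10³) ] = 0.2551.
P = 0.2551 / 1.792×10⁻⁵ = 14240 N.
σ = P/A = 14240/2875 = 4.952 MPa.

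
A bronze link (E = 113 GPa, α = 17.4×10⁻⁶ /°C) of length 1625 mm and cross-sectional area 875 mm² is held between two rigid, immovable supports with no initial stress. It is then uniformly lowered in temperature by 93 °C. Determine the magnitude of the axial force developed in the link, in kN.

P ≈ 160 kN (tensile)

With zero net strain, σ = E·αΔT = 113 GPa × 17.4×10⁻⁶ × 93 = 182.9 MPa.
Then P = σA = 182.9 × 875 mm² = 160 kN, tensile.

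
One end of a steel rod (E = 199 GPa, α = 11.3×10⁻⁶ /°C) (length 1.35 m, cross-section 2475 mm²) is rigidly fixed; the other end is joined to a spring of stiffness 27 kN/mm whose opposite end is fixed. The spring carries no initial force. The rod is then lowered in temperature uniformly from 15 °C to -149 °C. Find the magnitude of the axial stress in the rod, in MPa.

The unrestrained thermal change is αΔT L = 11.3×10⁻⁶ × 164 × 1350 = 2.502 mm.
Let P be the tensile force in the spring. The rod extends elastically by PL/(AE) and the spring stretches by P/k; together these equal δ_free.
So P = δ_free / [L/(AE) + 1/k] = 2.502 / [ 1350/(2475×199×10³) + 1/(27×10³) ].
P = 2.502 / 3.978×10⁻⁵ = 62890 N.
σ = P/A = 62890/2475 = 25.41 MPa.

σ ≈ 25.4 MPa (tensile)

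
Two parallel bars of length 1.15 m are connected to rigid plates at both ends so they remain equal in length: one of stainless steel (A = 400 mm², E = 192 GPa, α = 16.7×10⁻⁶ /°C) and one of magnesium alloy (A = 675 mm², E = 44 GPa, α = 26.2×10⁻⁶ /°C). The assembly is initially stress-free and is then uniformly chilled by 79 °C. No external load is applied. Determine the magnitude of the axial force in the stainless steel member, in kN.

P ≈ 16.1 kN (compressive in the stainless steel)

Equilibrium of a rigid end plate with no external load gives equal and opposite internal forces ±P in the two members. Since α_{magnesium alloy} > α_{stainless steel}, cooling drives the magnesium alloy into tension and the stainless steel into compression.
Setting the final lengths equal and cancelling L: (α₁ − α₂)ΔT = P/(A₁E₁) + P/(A₂E₂).
|α₁ − α₂|·ΔT = 9.5×10⁻⁶ × 79 = 0.0007505.
1/(A₁E₁) + 1/(A₂E₂) = 1/(400×192×10³) + 1/(675×44×10³) = 4.669×10⁻⁸ N⁻¹.
So P = 0.0007505 / 4.669×10⁻⁸ = 16.07 kN.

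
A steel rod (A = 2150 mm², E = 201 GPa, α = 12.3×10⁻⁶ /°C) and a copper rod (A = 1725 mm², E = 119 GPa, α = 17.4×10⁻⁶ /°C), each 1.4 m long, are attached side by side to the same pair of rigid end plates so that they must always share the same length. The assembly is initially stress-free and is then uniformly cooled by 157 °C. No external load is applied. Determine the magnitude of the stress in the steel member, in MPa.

Both members must finish at the same length. With the larger α, the copper tends to over-contract; the plates restrain it, putting the copper in tension and the steel in compression. With no external load the two internal forces are equal and opposite, magnitude P.
Equating the net (thermal + elastic) strains gives |α₁ − α₂|·ΔT = P·[1/(A₁E₁) + 1/(A₂E₂)].
|α₁ − α₂|·ΔT = 5.1×10⁻⁶ × 157 = 0.0008007.
1/(A₁E₁) + 1/(A₂E₂) = 1/(2150×201×10³) + 1/(1725×119×10³) = 7.186×10⁻⁹ N⁻¹.
So P = 0.0008007 / 7.186×10⁻⁹ = 111.4 kN.
σ_{steel} = P/A₁ = 111400/2150 = 51.83 MPa, compressive.

σ ≈ 51.8 MPa (compressive)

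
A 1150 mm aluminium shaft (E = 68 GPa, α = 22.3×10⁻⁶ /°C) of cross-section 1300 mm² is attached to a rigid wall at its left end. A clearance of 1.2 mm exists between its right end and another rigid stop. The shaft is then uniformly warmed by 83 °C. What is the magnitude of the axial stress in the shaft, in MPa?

Unrestrained expansion: δ_free = αΔT L = 22.3×10⁻⁶ × 83 × 1150 = 2.129 mm.
The gap closes (δ_free > 1.2 mm) and the wall then resists a further 2.129 − 1.2 = 0.9285 mm of expansion.
So σ = E(δ_free − g)/L = 68×10³ × 0.9285/1150 = 54.9 MPa.

σ ≈ 54.9 MPa (compressive)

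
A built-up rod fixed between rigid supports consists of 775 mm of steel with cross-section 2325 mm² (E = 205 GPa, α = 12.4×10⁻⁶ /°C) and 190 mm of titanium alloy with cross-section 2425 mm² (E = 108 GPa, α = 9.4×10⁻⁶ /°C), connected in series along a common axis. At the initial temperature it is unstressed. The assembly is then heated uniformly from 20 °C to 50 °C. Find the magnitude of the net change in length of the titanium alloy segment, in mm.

|ΔL| ≈ 0.0519 mm

Free thermal expansion of the whole bar: Σ αᵢΔT Lᵢ = 12.4×10⁻⁶×30×775 + 9.4×10⁻⁶×30×190 = 0.3419 mm.
Since the ends are fixed, an axial force P builds up, equal in every segment, with P · Σ Lᵢ/(AᵢEᵢ) = δ_free.
The series flexibility is Σ Lᵢ/(AᵢEᵢ) = 775/(2325×205×10³) + 190/(2425×108×10³) = 2.351×10⁻⁶ mm/N.
Hence P = δ_free / Σ(L/AE) = 0.3419/2.351×10⁻⁶ = 145.4 kN (compressive).
For the titanium alloy segment, free thermal change = 9.4×10⁻⁶×30×190 = 0.05358 mm and elastic change from P = 145400×190/(2425×108×10³) = 0.1055 mm; these oppose, so the net change is 0.0519 mm (segment shortens).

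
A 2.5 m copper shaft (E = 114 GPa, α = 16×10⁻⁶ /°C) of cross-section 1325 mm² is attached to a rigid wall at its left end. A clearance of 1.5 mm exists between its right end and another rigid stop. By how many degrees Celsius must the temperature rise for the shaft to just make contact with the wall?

The gap closes when αΔT L = 1.5 mm, since the shaft is still unstressed at that instant.
So ΔT = g/(αL) = 1.5/(16×10⁻⁶ × 2500) = 37.5 °C.

ΔT ≈ 37.5 °C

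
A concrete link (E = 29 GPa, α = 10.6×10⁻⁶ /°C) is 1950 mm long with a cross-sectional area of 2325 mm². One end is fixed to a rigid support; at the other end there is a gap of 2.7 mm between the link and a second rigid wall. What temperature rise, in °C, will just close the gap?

ΔT ≈ 131 °C

The gap closes when αΔT L = 2.7 mm, since the link is still unstressed at that instant.
So ΔT = g/(αL) = 2.7/(10.6×10⁻⁶ × 1950) = 130.6 °C.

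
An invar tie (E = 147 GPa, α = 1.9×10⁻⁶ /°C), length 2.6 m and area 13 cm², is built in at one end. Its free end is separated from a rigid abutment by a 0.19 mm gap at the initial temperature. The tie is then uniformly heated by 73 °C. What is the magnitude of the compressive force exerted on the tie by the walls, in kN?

P ≈ 12.5 kN

If the wall were absent the tie would grow by αΔT L = 1.9×10⁻⁶ × 73 × 2600 = 0.3606 mm.
This exceeds the 0.19 mm gap, so the wall pushes back. The portion of expansion that must be recovered elastically is δ_free − gap = 0.3606 − 0.19 = 0.1706 mm.
Compatibility: PL/(AE) = 0.1706 mm, so σ = P/A = E × (0.1706/2600) = 9.647 MPa.
P = σA = 9.647 × 1300 = 12.54 kN.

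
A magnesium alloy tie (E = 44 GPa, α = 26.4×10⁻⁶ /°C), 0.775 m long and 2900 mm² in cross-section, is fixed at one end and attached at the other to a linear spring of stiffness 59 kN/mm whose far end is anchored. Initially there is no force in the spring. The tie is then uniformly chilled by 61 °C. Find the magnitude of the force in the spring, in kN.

P ≈ 54.2 kN

The unrestrained thermal change is αΔT L = 26.4×10⁻⁶ × 61 × 775 = 1.248 mm.
Let P be the tensile force in the spring. The tie extends elastically by PL/(AE) and the spring stretches by P/k; together these equal δ_free.
So P = δ_free / [L/(AE) + 1/k] = 1.248 / [ 775/(2900×44×10³) + 1/(59×10³) ].
P = 1.248 / 2.302×10⁻⁵ = 54210 N.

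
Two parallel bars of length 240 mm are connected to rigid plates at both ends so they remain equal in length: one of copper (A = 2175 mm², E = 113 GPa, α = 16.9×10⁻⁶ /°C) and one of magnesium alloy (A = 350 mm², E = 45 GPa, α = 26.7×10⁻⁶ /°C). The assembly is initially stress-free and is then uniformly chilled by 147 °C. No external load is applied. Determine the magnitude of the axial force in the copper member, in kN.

The magnesium alloy has the larger α, so on cooling it would change length more than the copper if both were free. The rigid plates force a common final length, so the magnesium alloy is put into tension and the copper into compression, with equal and opposite forces P (no external load).
Equating the net (thermal + elastic) strains gives |α₁ − α₂|·ΔT = P·[1/(A₁E₁) + 1/(A₂E₂)].
|α₁ − α₂|·ΔT = 9.8×10⁻⁶ × 147 = 0.001441.
1/(A₁E₁) + 1/(A₂E₂) = 1/(2175×113×10³) + 1/(350×45×10³) = 6.756×10⁻⁸ N⁻¹.
P = 0.001441 / 6.756×10⁻⁸ = 21320 N = 21.32 kN.

P ≈ 21.3 kN (compressive in the copper)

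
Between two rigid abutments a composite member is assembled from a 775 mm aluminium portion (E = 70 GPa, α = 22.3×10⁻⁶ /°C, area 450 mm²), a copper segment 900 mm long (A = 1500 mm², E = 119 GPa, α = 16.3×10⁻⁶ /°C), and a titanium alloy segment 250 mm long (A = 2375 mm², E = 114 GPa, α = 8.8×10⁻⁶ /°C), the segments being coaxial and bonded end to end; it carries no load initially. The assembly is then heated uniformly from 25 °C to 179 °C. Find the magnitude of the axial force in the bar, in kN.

Free thermal expansion of the whole bar: Σ αᵢΔT Lᵢ = 22.3×10⁻⁶×154×775 + 16.3×10⁻⁶×154×900 + 8.8×10⁻⁶×154×250 = 5.259 mm.
The walls prevent any net length change, so an axial force P (same in every segment) develops. Compatibility: P · Σ Lᵢ/(AᵢEᵢ) = δ_free.
Σ Lᵢ/(AᵢEᵢ) = 775/(450×70×10³) + 900/(1500×119×10³) + 250/(2375×114×10³) = 3.057×10⁻⁵ mm/N.
Hence P = δ_free / Σ(L/AE) = 5.259/3.057×10⁻⁵ = 172.1 kN (compressive).

P ≈ 172 kN (compressive)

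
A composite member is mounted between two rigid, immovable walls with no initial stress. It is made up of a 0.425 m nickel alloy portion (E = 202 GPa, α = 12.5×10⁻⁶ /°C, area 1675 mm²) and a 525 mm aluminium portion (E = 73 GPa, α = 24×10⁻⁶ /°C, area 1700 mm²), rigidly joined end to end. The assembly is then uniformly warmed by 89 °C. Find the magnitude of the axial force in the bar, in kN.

Free thermal expansion of the whole bar: Σ αᵢΔT Lᵢ = 12.5×10⁻⁶×89×425 + 24×10⁻⁶×89×525 = 1.594 mm.
Since the ends are fixed, an axial force P builds up, equal in every segment, with P · Σ Lᵢ/(AᵢEᵢ) = δ_free.
The series flexibility is Σ Lᵢ/(AᵢEᵢ) = 425/(1675×202×10³) + 525/(1700×73×10³) = 5.487×10⁻⁶ mm/N.
P = 1.594 / 5.487×10⁻⁶ = 290600 N = 290.6 kN, compressive.

P ≈ 291 kN (compressive)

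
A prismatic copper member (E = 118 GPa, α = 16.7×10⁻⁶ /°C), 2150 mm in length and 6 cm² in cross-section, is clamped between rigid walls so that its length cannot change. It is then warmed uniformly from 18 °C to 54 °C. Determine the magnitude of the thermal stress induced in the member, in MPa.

σ ≈ 70.9 MPa (compressive)

The supports are rigid, so the total axial strain is zero. The restrained thermal strain is ε = αΔT = 16.7×10⁻⁶ × 36 = 601.2×10⁻⁶.
σ = EαΔT = 118×10³ × 16.7×10⁻⁶ × 36 = 70.94 MPa (compressive; the member is trying to expand).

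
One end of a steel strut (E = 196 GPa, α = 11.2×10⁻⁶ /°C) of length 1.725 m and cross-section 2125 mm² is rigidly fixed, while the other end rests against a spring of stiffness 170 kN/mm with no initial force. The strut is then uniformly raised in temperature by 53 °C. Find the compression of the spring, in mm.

The unrestrained thermal change is αΔT L = 11.2×10⁻⁶ × 53 × 1725 = 1.024 mm.
With a force P in the spring, the elastic change of the strut is PL/(AE) and that of the spring is P/k; compatibility requires their sum to equal δ_free.
P [ L/(AE) + 1/k ] = δ_free → P [ 1725/(2125×196×10³) + 1/(170×10³) ] = 1.024.
P = 1.024 / 1.002×10⁻⁵ = 102200 N.
Spring compression = P/k = 102200/(170×10³) = 0.6009 mm.

δ ≈ 0.601 mm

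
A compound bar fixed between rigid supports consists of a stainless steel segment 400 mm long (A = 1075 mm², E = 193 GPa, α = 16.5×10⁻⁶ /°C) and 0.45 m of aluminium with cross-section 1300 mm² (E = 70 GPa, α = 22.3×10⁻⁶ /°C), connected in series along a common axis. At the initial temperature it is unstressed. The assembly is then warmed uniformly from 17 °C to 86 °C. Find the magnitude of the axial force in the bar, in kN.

If the supports were absent, the total length change would be Σ αᵢΔT Lᵢ = 16.5×10⁻⁶×69×400 + 22.3×10⁻⁶×69×450 = 1.148 mm.
The walls prevent any net length change, so an axial force P (same in every segment) develops. Compatibility: P · Σ Lᵢ/(AᵢEᵢ) = δ_free.
The series flexibility is Σ Lᵢ/(AᵢEᵢ) = 400/(1075×193×10³) + 450/(1300×70×10³) = 6.873×10⁻⁶ mm/N.
P = 1.148 / 6.873×10⁻⁶ = 167000 N = 167 kN, compressive.

P ≈ 167 kN (compressive)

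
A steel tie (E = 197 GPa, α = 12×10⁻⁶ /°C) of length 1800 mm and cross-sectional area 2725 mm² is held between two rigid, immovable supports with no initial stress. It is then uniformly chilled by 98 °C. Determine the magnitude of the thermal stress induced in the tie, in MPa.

σ ≈ 232 MPa (tensile)

Because both ends are immovable the net strain is zero, and the suppressed thermal strain is αΔT = 12×10⁻⁶ × 98 = 1176×10⁻⁶.
σ = EαΔT = 197×10³ × 12×10⁻⁶ × 98 = 231.7 MPa (tensile; the tie is trying to contract).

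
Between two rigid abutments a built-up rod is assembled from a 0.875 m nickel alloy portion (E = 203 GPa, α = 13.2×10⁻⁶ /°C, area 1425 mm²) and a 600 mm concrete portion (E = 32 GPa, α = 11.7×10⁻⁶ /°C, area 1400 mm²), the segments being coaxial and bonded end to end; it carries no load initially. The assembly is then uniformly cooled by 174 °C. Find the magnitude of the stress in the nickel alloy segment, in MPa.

If the supports were absent, the total length change would be Σ αᵢΔT Lᵢ = 13.2×10⁻⁶×174×875 + 11.7×10⁻⁶×174×600 = 3.231 mm.
The rigid supports impose zero overall length change; the single axial force P common to all segments must satisfy P Σ Lᵢ/(AᵢEᵢ) = δ_free.
The series flexibility is Σ Lᵢ/(AᵢEᵢ) = 875/(1425×203×10³) + 600/(1400×32×10³) = 1.642×10⁻⁵ mm/N.
So P = 3.231 / 1.642×10⁻⁵ = 196.8 kN, tensile.
σ_{nickel alloy} = P / A = 196800 / 1425 = 138.1 MPa.

σ ≈ 138 MPa (tensile)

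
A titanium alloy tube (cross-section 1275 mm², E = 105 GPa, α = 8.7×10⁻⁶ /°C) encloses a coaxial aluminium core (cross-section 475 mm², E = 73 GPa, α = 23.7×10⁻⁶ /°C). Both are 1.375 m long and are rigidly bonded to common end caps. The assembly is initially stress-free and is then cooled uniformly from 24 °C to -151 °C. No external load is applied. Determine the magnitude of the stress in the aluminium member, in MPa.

Both members must finish at the same length. With the larger α, the aluminium tends to over-contract; the plates restrain it, putting the aluminium in tension and the titanium alloy in compression. With no external load the two internal forces are equal and opposite, magnitude P.
Setting the final lengths equal and cancelling L: (α₁ − α₂)ΔT = P/(A₁E₁) + P/(A₂E₂).
|α₁ − α₂|·ΔT = 15×10⁻⁶ × 175 = 0.002625.
1/(A₁E₁) + 1/(A₂E₂) = 1/(1275×105×10³) + 1/(475×73×10³) = 3.631×10⁻⁸ N⁻¹.
P = 0.002625 / 3.631×10⁻⁸ = 72300 N = 72.3 kN.
σ_{aluminium} = P/A₂ = 72300/475 = 152.2 MPa, tensile.

σ ≈ 152 MPa (tensile)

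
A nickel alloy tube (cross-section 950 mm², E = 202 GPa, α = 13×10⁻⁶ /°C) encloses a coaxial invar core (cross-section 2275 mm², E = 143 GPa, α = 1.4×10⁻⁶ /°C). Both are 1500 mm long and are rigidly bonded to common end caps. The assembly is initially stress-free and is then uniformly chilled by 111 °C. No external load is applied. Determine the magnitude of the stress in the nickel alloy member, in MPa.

σ ≈ 164 MPa (tensile)

Equilibrium of a rigid end plate with no external load gives equal and opposite internal forces ±P in the two members. Since α_{nickel alloy} > α_{invar}, cooling drives the nickel alloy into tension and the invar into compression.
Compatibility of the two members (thermal + elastic change equal): (α₁ − α₂)ΔT = P·[1/(A₁E₁) + 1/(A₂E₂)].
|α₁ − α₂|·ΔT = 11.6×10⁻⁶ × 111 = 0.001288.
1/(A₁E₁) + 1/(A₂E₂) = 1/(950×202×10³) + 1/(2275×143×10³) = 8.285×10⁻⁹ N⁻¹.
P = 0.001288 / 8.285×10⁻⁹ = 155400 N = 155.4 kN.
σ_{nickel alloy} = P/A₁ = 155400/950 = 163.6 MPa, tensile.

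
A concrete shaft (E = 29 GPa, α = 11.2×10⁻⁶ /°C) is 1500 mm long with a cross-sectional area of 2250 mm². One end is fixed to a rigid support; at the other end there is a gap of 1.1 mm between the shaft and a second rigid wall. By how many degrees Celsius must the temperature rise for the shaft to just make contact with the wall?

Contact occurs when the free expansion equals the gap: αΔT L = 1.1 mm.
ΔT = 1.1 / (11.2×10⁻⁶ × 1500) = 65.48 °C.

ΔT ≈ 65.5 °C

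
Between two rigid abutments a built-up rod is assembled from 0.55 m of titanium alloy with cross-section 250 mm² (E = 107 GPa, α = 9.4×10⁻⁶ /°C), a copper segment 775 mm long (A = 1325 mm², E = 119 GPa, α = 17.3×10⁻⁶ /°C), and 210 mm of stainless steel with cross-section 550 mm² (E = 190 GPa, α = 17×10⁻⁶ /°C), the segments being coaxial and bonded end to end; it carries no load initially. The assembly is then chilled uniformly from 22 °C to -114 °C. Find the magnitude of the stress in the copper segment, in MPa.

If the supports were absent, the total length change would be Σ αᵢΔT Lᵢ = 9.4×10⁻⁶×136×550 + 17.3×10⁻⁶×136×775 + 17×10⁻⁶×136×210 = 3.012 mm.
Since the ends are fixed, an axial force P builds up, equal in every segment, with P · Σ Lᵢ/(AᵢEᵢ) = δ_free.
The series flexibility is Σ Lᵢ/(AᵢEᵢ) = 550/(250×107×10³) + 775/(1325×119×10³) + 210/(550×190×10³) = 2.749×10⁻⁵ mm/N.
Hence P = δ_free / Σ(L/AE) = 3.012/2.749×10⁻⁵ = 109.6 kN (tensile).
σ_{copper} = P / A = 109600 / 1325 = 82.71 MPa.

σ ≈ 82.7 MPa (tensile)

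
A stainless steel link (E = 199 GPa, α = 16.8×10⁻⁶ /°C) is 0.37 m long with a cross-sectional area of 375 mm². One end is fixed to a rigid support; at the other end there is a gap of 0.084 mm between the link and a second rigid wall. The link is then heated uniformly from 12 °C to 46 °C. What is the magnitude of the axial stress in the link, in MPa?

σ ≈ 68.5 MPa (compressive)

Free thermal elongation = αΔT L = 16.8×10⁻⁶ × 34 × 370 = 0.2113 mm.
The gap closes (δ_free > 0.084 mm) and the wall then resists a further 0.2113 − 0.084 = 0.1273 mm of expansion.
Compatibility: PL/(AE) = 0.1273 mm, so σ = P/A = E × (0.1273/370) = 68.49 MPa.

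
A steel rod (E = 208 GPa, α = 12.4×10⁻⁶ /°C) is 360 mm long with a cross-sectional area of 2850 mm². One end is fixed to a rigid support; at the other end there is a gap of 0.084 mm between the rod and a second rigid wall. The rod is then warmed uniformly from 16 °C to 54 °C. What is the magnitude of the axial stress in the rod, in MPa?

σ ≈ 49.5 MPa (compressive)

Unrestrained expansion: δ_free = αΔT L = 12.4×10⁻⁶ × 38 × 360 = 0.1696 mm.
After closing the 0.084 mm clearance, 0.1696 − 0.084 = 0.08563 mm of expansion remains to be suppressed by the wall.
That suppressed elongation corresponds to σ = E·Δ/L = 208×10³ × 0.08563/360 = 49.48 MPa.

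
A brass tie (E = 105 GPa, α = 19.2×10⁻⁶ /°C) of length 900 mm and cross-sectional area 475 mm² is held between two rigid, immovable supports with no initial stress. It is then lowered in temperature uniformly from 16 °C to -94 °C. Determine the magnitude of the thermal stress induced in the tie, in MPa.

σ ≈ 222 MPa (tensile)

Because both ends are immovable the net strain is zero, and the suppressed thermal strain is αΔT = 19.2×10⁻⁶ × 110 = 2112×10⁻⁶.
The stress required to suppress this strain is σ = Eε = 105×10³ × 2112×10⁻⁶ = 221.8 MPa, tensile since the tie is trying to contract.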